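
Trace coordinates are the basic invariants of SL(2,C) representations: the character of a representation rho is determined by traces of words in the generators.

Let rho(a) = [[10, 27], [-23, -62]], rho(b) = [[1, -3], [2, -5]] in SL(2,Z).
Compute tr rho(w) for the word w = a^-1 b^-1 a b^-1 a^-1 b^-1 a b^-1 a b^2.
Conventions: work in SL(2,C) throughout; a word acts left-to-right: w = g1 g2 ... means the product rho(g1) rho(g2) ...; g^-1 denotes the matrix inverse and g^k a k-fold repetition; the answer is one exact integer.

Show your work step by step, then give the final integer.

-10724671158496

rho(a^-1) = [[-62, -27], [23, 10]]
... * rho(b^-1) = [[-5, 3], [-2, 1]]  ->  [[364, -213], [-135, 79]]
... * rho(a) = [[10, 27], [-23, -62]]  ->  [[8539, 23034], [-3167, -8543]]
... * rho(b^-1) = [[-5, 3], [-2, 1]]  ->  [[-88763, 48651], [32921, -18044]]
... * rho(a^-1) = [[-62, -27], [23, 10]]  ->  [[6622279, 2883111], [-2456114, -1069307]]
... * rho(b^-1) = [[-5, 3], [-2, 1]]  ->  [[-38877617, 22749948], [14419184, -8437649]]
... * rho(a) = [[10, 27], [-23, -62]]  ->  [[-912024974, -2460192435], [338257767, 912452206]]
... * rho(b^-1) = [[-5, 3], [-2, 1]]  ->  [[9480509740, -5196267357], [-3516193247, 1927225507]]
... * rho(a) = [[10, 27], [-23, -62]]  ->  [[214319246611, 578142339114], [-79488119131, -214425199103]]
... * rho(b) = [[1, -3], [2, -5]]  ->  [[1370603924839, -3533669435403], [-508338517337, 1310590352908]]
... * rho(b) = [[1, -3], [2, -5]]  ->  [[-5696734945967, 13556535402498], [2112842188479, -5027936212529]]
tr = -5696734945967 + -5027936212529 = -10724671158496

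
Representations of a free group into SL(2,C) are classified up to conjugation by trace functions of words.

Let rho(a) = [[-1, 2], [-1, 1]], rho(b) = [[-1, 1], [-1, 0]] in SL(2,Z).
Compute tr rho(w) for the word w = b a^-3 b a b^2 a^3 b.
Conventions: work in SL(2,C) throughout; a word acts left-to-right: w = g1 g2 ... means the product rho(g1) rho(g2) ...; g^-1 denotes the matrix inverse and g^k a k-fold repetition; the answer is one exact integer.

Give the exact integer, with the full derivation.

rho(b) = [[-1, 1], [-1, 0]]
... * rho(a^-1) = [[1, -2], [1, -1]]  ->  [[0, 1], [-1, 2]]
... * rho(a^-1) = [[1, -2], [1, -1]]  ->  [[1, -1], [1, 0]]
... * rho(a^-1) = [[1, -2], [1, -1]]  ->  [[0, -1], [1, -2]]
... * rho(b) = [[-1, 1], [-1, 0]]  ->  [[1, 0], [1, 1]]
... * rho(a) = [[-1, 2], [-1, 1]]  ->  [[-1, 2], [-2, 3]]
... * rho(b) = [[-1, 1], [-1, 0]]  ->  [[-1, -1], [-1, -2]]
... * rho(b) = [[-1, 1], [-1, 0]]  ->  [[2, -1], [3, -1]]
... * rho(a) = [[-1, 2], [-1, 1]]  ->  [[-1, 3], [-2, 5]]
... * rho(a) = [[-1, 2], [-1, 1]]  ->  [[-2, 1], [-3, 1]]
... * rho(a) = [[-1, 2], [-1, 1]]  ->  [[1, -3], [2, -5]]
... * rho(b) = [[-1, 1], [-1, 0]]  ->  [[2, 1], [3, 2]]
tr = 2 + 2 = 4

4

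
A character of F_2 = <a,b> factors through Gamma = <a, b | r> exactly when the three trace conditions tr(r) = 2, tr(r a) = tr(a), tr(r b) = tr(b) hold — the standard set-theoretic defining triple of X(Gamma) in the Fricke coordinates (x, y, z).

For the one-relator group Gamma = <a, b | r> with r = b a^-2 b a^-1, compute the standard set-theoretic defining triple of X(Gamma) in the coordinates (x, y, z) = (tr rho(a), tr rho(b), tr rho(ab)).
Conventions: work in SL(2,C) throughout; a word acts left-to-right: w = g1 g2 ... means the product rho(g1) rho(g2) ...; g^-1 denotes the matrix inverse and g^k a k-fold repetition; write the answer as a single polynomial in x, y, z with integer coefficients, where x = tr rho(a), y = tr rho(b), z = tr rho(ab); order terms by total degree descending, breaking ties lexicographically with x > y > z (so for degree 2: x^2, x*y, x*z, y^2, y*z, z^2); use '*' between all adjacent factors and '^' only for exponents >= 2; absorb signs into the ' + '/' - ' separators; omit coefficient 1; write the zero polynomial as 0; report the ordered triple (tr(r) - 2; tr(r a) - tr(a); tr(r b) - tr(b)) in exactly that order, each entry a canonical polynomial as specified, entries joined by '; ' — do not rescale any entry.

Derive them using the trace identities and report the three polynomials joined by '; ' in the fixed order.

tr(b^2) = tr(b) tr(b) - tr(1)   [square of b] = y^2 - 2
tr(b^2 a) = tr(b) tr(a b) - tr(a)   [square of b] = y*z - x
tr(b a^-1 b) = tr(b^2) tr(a) - tr(b^2 a)   [inverse elimination on a] = x*y^2 - y*z - x
tr(b a b a) = tr(a b) tr(a b) - tr(1)   [split at a repeated a] = z^2 - 2
tr(b a^-1 b a) = tr(b a b) tr(a) - tr(b a b a)   [inverse elimination on a] = x*y*z - x^2 - z^2 + 2
tr(b a^-1 b a^-1) = tr(b a^-1 b) tr(a) - tr(b a^-1 b a)   [inverse elimination on a] = x^2*y^2 - 2*x*y*z + z^2 - 2
tr(b a^-2 b a^-1) = tr(b a^-1 b a^-1) tr(a) - tr(b a^-1 b)   [inverse elimination on a] = x^3*y^2 - 2*x^2*y*z - x*y^2 + x*z^2 + y*z - x
tr(b a^-2 b) = tr(a^-1 b^2) tr(a) - tr(a^-1 b^2 a)   [inverse elimination on a] = x^2*y^2 - x*y*z - x^2 - y^2 + 2
tr(b^3) = tr(b) tr(b^2) - tr(b) = y^3 - 3*y
tr(b^3 a) = tr(b) tr(b a b) - tr(b a) = y^2*z - x*y - z
tr(a^-1 b^3) = tr(b^3) tr(a) - tr(b^3 a) = x*y^3 - y^2*z - 2*x*y + z
tr(b^2 a^-2 b) = tr(a^-1 b^3) tr(a) - tr(a^-1 b^3 a) = x^2*y^3 - x*y^2*z - 2*x^2*y - y^3 + x*z + 3*y
tr(a b a) = tr(a) tr(b a) - tr(b) = x*z - y
tr(b a b^2 a) = tr(b) tr(a b a b) - tr(a b a) = y*z^2 - x*z - y
tr(b a b^2 a^-1) = tr(b a b^2) tr(a) - tr(b a b^2 a) = x*y^2*z - x^2*y - y*z^2 + y
tr(b^2 a^-2 b a) = tr(b a b^2 a^-1) tr(a) - tr(b a b^2) = x^2*y^2*z - x^3*y - x*y*z^2 - y^2*z + 2*x*y + z
tr(b a^-2 b a^-1 b) = tr(b^2 a^-2 b) tr(a) - tr(b^2 a^-2 b a) = x^3*y^3 - 2*x^2*y^2*z - x^3*y - x*y^3 + x*y*z^2 + x^2*z + y^2*z + x*y - z
assemble the triple (tr(r) - 2; tr(r a) - x; tr(r b) - y)

x^3*y^2 - 2*x^2*y*z - x*y^2 + x*z^2 + y*z - x - 2; x^2*y^2 - x*y*z - x^2 - y^2 - x + 2; x^3*y^3 - 2*x^2*y^2*z - x^3*y - x*y^3 + x*y*z^2 + x^2*z + y^2*z + x*y - y - z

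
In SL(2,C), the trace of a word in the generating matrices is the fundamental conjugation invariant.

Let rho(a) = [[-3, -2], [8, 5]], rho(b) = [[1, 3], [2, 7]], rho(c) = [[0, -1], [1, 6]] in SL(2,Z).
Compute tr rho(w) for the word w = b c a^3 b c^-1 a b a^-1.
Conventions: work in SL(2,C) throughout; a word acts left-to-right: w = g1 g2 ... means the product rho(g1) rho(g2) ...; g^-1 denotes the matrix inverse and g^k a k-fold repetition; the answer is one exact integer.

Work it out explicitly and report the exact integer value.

rho(b) = [[1, 3], [2, 7]]
... * rho(c) = [[0, -1], [1, 6]]  ->  [[3, 17], [7, 40]]
... * rho(a) = [[-3, -2], [8, 5]]  ->  [[127, 79], [299, 186]]
... * rho(a) = [[-3, -2], [8, 5]]  ->  [[251, 141], [591, 332]]
... * rho(a) = [[-3, -2], [8, 5]]  ->  [[375, 203], [883, 478]]
... * rho(b) = [[1, 3], [2, 7]]  ->  [[781, 2546], [1839, 5995]]
... * rho(c^-1) = [[6, 1], [-1, 0]]  ->  [[2140, 781], [5039, 1839]]
... * rho(a) = [[-3, -2], [8, 5]]  ->  [[-172, -375], [-405, -883]]
... * rho(b) = [[1, 3], [2, 7]]  ->  [[-922, -3141], [-2171, -7396]]
... * rho(a^-1) = [[5, 2], [-8, -3]]  ->  [[20518, 7579], [48313, 17846]]
tr = 20518 + 17846 = 38364

38364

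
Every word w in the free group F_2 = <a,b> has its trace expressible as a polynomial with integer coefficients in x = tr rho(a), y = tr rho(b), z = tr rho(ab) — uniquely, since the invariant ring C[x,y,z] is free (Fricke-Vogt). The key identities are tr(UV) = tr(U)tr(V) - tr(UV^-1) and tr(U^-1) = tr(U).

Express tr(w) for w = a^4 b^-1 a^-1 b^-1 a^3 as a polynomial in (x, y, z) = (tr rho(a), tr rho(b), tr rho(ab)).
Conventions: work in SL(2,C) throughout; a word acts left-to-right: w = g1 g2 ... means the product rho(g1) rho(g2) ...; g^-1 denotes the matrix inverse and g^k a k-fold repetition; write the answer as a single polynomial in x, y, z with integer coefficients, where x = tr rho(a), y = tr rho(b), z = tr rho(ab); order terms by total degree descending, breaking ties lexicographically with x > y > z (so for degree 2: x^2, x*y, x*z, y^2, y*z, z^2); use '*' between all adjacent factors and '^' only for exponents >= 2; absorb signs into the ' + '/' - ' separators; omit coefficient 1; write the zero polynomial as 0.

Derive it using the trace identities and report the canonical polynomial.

x^7*y*z - x^8 - x^6*z^2 - 6*x^5*y*z + 8*x^6 + 5*x^4*z^2 + 10*x^3*y*z - 20*x^4 - 6*x^2*z^2 - 4*x*y*z + 16*x^2 + z^2 - 2

so trace(a^2) = trace(a) * trace(a) - trace(1)   [square of a] = x^2 - 2
trace(a^3) = trace(a) * trace(a^2) - trace(a)   [square of a] = x^3 - 3*x
so trace(a^4) = trace(a) * trace(a^3) - trace(a^2)   [square of a] = x^4 - 4*x^2 + 2
trace(a^5) = trace(a) * trace(a^4) - trace(a^3)   [square of a] = x^5 - 5*x^3 + 5*x
trace(a^6) = trace(a) * trace(a^5) - trace(a^4)   [square of a] = x^6 - 6*x^4 + 9*x^2 - 2
trace(a^7) = trace(a) * trace(a^6) - trace(a^5)   [square of a] = x^7 - 7*x^5 + 14*x^3 - 7*x
trace(b a^2) = trace(a) * trace(b a) - trace(b)   [square of a] = x*z - y
trace(a^2 b a) = trace(a) * trace(b a^2) - trace(b a)   [square of a] = x^2*z - x*y - z
trace(a b a^3) = trace(a) * trace(a^2 b a) - trace(a^2 b)   [square of a] = x^3*z - x^2*y - 2*x*z + y
trace(a^2 b a^3) = trace(a) * trace(a b a^3) - trace(a b a^2)   [square of a] = x^4*z - x^3*y - 3*x^2*z + 2*x*y + z
so trace(a^3 b a^3) = trace(a) * trace(a^2 b a^3) - trace(a^2 b a^2)   [square of a] = x^5*z - x^4*y - 4*x^3*z + 3*x^2*y + 3*x*z - y
trace(a^7 b) = trace(a) * trace(a^3 b a^3) - trace(a^3 b a^2)   [square of a] = x^6*z - x^5*y - 5*x^4*z + 4*x^3*y + 6*x^2*z - 3*x*y - z
reduce: trace(b^-1 a^7) = trace(a^7) * trace(b) - trace(a^7 b)   [inverse elimination on b] = x^7*y - x^6*z - 6*x^5*y + 5*x^4*z + 10*x^3*y - 6*x^2*z - 4*x*y + z
trace(b^-1 a^7 b^-1) = trace(b^-1 a^7) * trace(b) - trace(b^-1 a^7 b)   [inverse elimination on b] = x^7*y^2 - x^6*y*z - x^7 - 6*x^5*y^2 + 5*x^4*y*z + 7*x^5 + 10*x^3*y^2 - 6*x^2*y*z - 14*x^3 - 4*x*y^2 + y*z + 7*x
reduce: trace(a^8) = trace(a) * trace(a^7) - trace(a^6)   [square of a] = x^8 - 8*x^6 + 20*x^4 - 16*x^2 + 2
trace(a^8 b) = trace(a) * trace(a^5 b a^2) - trace(a^5 b a)   [square of a] = x^7*z - x^6*y - 6*x^5*z + 5*x^4*y + 10*x^3*z - 6*x^2*y - 4*x*z + y
trace(a^7 b^-1 a) = trace(a^8) * trace(b) - trace(a^8 b)   [inverse elimination on b] = x^8*y - x^7*z - 7*x^6*y + 6*x^5*z + 15*x^4*y - 10*x^3*z - 10*x^2*y + 4*x*z + y
so trace(b a b a) = trace(b a) * trace(b a) - trace(1)   [split at a repeated b] = z^2 - 2
trace(b a b) = trace(b) * trace(a b) - trace(a)   [square of b] = y*z - x
so trace(b a b a^2) = trace(a) * trace(b a b a) - trace(b a b)   [square of a] = x*z^2 - y*z - x
so trace(b a b a^3) = trace(a) * trace(b a b a^2) - trace(b a b a)   [square of a] = x^2*z^2 - x*y*z - x^2 - z^2 + 2
so trace(a b a b a^3) = trace(a) * trace(b a b a^3) - trace(b a b a^2)   [square of a] = x^3*z^2 - x^2*y*z - x^3 - 2*x*z^2 + y*z + 3*x
trace(a^4 b a b a) = trace(a) * trace(a b a b a^3) - trace(a b a b a^2)   [square of a] = x^4*z^2 - x^3*y*z - x^4 - 3*x^2*z^2 + 2*x*y*z + 4*x^2 + z^2 - 2
trace(a^4 b a b a^2) = trace(a) * trace(a^4 b a b a) - trace(a^4 b a b)   [square of a] = x^5*z^2 - x^4*y*z - x^5 - 4*x^3*z^2 + 3*x^2*y*z + 5*x^3 + 3*x*z^2 - y*z - 5*x
so trace(a b a^7 b) = trace(a) * trace(a^4 b a b a^2) - trace(a^4 b a b a)   [square of a] = x^6*z^2 - x^5*y*z - x^6 - 5*x^4*z^2 + 4*x^3*y*z + 6*x^4 + 6*x^2*z^2 - 3*x*y*z - 9*x^2 - z^2 + 2
reduce: trace(a^7 b^-1 a b) = trace(a b a^7) * trace(b) - trace(a b a^7 b)   [inverse elimination on b] = x^7*y*z - x^6*y^2 - x^6*z^2 - 5*x^5*y*z + x^6 + 5*x^4*y^2 + 5*x^4*z^2 + 6*x^3*y*z - 6*x^4 - 6*x^2*y^2 - 6*x^2*z^2 - x*y*z + 9*x^2 + y^2 + z^2 - 2
so trace(b^-1 a^7 b^-1 a) = trace(a^7 b^-1 a) * trace(b) - trace(a^7 b^-1 a b)   [inverse elimination on b] = x^8*y^2 - 2*x^7*y*z - 6*x^6*y^2 + x^6*z^2 + 11*x^5*y*z - x^6 + 10*x^4*y^2 - 5*x^4*z^2 - 16*x^3*y*z + 6*x^4 - 4*x^2*y^2 + 6*x^2*z^2 + 5*x*y*z - 9*x^2 - z^2 + 2
reduce: trace(a^4 b^-1 a^-1 b^-1 a^3) = trace(b^-1 a^7 b^-1) * trace(a) - trace(b^-1 a^7 b^-1 a)   [inverse elimination on a] = x^7*y*z - x^8 - x^6*z^2 - 6*x^5*y*z + 8*x^6 + 5*x^4*z^2 + 10*x^3*y*z - 20*x^4 - 6*x^2*z^2 - 4*x*y*z + 16*x^2 + z^2 - 2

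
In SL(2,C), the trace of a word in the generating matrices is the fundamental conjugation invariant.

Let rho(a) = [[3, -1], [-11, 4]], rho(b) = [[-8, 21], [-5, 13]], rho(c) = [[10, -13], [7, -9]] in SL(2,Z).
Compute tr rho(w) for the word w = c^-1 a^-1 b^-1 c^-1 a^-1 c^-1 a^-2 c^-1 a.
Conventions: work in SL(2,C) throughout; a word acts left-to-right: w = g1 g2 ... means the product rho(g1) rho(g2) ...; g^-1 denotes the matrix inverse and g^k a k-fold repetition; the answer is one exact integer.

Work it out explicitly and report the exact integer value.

5321498141

rho(c^-1) = [[-9, 13], [-7, 10]]
... * rho(a^-1) = [[4, 1], [11, 3]]  ->  [[107, 30], [82, 23]]
... * rho(b^-1) = [[13, -21], [5, -8]]  ->  [[1541, -2487], [1181, -1906]]
... * rho(c^-1) = [[-9, 13], [-7, 10]]  ->  [[3540, -4837], [2713, -3707]]
... * rho(a^-1) = [[4, 1], [11, 3]]  ->  [[-39047, -10971], [-29925, -8408]]
... * rho(c^-1) = [[-9, 13], [-7, 10]]  ->  [[428220, -617321], [328181, -473105]]
... * rho(a^-1) = [[4, 1], [11, 3]]  ->  [[-5077651, -1423743], [-3891431, -1091134]]
... * rho(a^-1) = [[4, 1], [11, 3]]  ->  [[-35971777, -9348880], [-27568198, -7164833]]
... * rho(c^-1) = [[-9, 13], [-7, 10]]  ->  [[389188153, -561121901], [298267613, -430034904]]
... * rho(a) = [[3, -1], [-11, 4]]  ->  [[7339905370, -2633675757], [5625186783, -2018407229]]
tr = 7339905370 + -2018407229 = 5321498141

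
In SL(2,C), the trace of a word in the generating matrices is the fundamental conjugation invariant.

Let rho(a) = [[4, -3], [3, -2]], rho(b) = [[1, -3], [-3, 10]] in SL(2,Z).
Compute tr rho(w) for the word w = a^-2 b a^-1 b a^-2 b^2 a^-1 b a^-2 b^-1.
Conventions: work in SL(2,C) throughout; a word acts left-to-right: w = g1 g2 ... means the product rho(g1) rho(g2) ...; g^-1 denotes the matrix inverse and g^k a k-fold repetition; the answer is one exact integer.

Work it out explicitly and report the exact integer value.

rho(a^-1) = [[-2, 3], [-3, 4]]
... * rho(a^-1) = [[-2, 3], [-3, 4]]  ->  [[-5, 6], [-6, 7]]
... * rho(b) = [[1, -3], [-3, 10]]  ->  [[-23, 75], [-27, 88]]
... * rho(a^-1) = [[-2, 3], [-3, 4]]  ->  [[-179, 231], [-210, 271]]
... * rho(b) = [[1, -3], [-3, 10]]  ->  [[-872, 2847], [-1023, 3340]]
... * rho(a^-1) = [[-2, 3], [-3, 4]]  ->  [[-6797, 8772], [-7974, 10291]]
... * rho(a^-1) = [[-2, 3], [-3, 4]]  ->  [[-12722, 14697], [-14925, 17242]]
... * rho(b) = [[1, -3], [-3, 10]]  ->  [[-56813, 185136], [-66651, 217195]]
... * rho(b) = [[1, -3], [-3, 10]]  ->  [[-612221, 2021799], [-718236, 2371903]]
... * rho(a^-1) = [[-2, 3], [-3, 4]]  ->  [[-4840955, 6250533], [-5679237, 7332904]]
... * rho(b) = [[1, -3], [-3, 10]]  ->  [[-23592554, 77028195], [-27677949, 90366751]]
... * rho(a^-1) = [[-2, 3], [-3, 4]]  ->  [[-183899477, 237335118], [-215744355, 278433157]]
... * rho(a^-1) = [[-2, 3], [-3, 4]]  ->  [[-344206400, 397642041], [-403810761, 466499563]]
... * rho(b^-1) = [[10, 3], [3, 1]]  ->  [[-2249137877, -634977159], [-2638608921, -744932720]]
tr = -2249137877 + -744932720 = -2994070597

-2994070597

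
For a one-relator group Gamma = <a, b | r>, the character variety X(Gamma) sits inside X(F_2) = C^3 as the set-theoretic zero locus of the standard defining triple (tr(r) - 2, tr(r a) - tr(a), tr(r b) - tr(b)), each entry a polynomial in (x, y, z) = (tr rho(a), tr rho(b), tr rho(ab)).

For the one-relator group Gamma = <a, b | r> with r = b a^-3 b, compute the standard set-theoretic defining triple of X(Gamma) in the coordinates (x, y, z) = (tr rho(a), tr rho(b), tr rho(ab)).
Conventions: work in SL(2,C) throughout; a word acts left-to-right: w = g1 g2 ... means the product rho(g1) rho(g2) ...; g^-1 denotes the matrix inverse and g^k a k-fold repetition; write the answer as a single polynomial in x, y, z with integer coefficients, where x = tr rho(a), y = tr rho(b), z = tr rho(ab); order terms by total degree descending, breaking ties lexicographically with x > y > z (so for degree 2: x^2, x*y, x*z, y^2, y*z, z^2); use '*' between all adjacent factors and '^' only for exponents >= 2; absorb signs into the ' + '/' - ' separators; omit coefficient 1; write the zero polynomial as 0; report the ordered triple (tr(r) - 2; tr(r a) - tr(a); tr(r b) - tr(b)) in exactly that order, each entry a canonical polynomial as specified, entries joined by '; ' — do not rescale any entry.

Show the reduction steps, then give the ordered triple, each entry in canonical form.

tr(b^2) = tr(b) tr(b) - tr(1)   [square of b] = y^2 - 2
tr(b^2 a) = tr(b) tr(a b) - tr(a)   [square of b] = y*z - x
tr(a^-1 b^2) = tr(b^2) tr(a) - tr(b^2 a)   [inverse elimination on a] = x*y^2 - y*z - x
reduce: tr(a^-2 b^2) = tr(a^-1 b^2) tr(a) - tr(a^-1 b^2 a)   [inverse elimination on a] = x^2*y^2 - x*y*z - x^2 - y^2 + 2
reduce: tr(b a^-3 b) = tr(a^-2 b^2) tr(a) - tr(a^-2 b^2 a)   [inverse elimination on a] = x^3*y^2 - x^2*y*z - x^3 - 2*x*y^2 + y*z + 3*x
tr(b a b a) = tr(b a) tr(b a) - tr(1)  (split on b) = z^2 - 2
so tr(a^-1 b a b) = tr(b a b) tr(a) - tr(b a b a)  (eliminate a^-1) = x*y*z - x^2 - z^2 + 2
tr(a^-1 b a b a^-1) = tr(a^-1 b a b) tr(a) - tr(a^-1 b a b a)  (eliminate a^-1) = x^2*y*z - x^3 - x*z^2 - y*z + 3*x
reduce: tr(b a^-3 b a) = tr(a^-1 b a b a^-1) tr(a) - tr(a^-1 b a b)  (eliminate a^-1) = x^3*y*z - x^4 - x^2*z^2 - 2*x*y*z + 4*x^2 + z^2 - 2
reduce: tr(b^3) = tr(b) tr(b^2) - tr(b)   [square of b] = y^3 - 3*y
tr(b^3 a) = tr(b) tr(a b^2) - tr(a b)   [square of b] = y^2*z - x*y - z
tr(b^3 a^-1) = tr(b^3) tr(a) - tr(b^3 a)   [inverse elimination on a] = x*y^3 - y^2*z - 2*x*y + z
tr(a^-1 b^3 a^-1) = tr(b^3 a^-1) tr(a) - tr(b^3)   [inverse elimination on a] = x^2*y^3 - x*y^2*z - 2*x^2*y - y^3 + x*z + 3*y
tr(b a^-3 b^2) = tr(a^-1 b^3 a^-1) tr(a) - tr(a^-1 b^3)   [inverse elimination on a] = x^3*y^3 - x^2*y^2*z - 2*x^3*y - 2*x*y^3 + x^2*z + y^2*z + 5*x*y - z
assemble the triple (tr(r) - 2; tr(r a) - x; tr(r b) - y)

x^3*y^2 - x^2*y*z - x^3 - 2*x*y^2 + y*z + 3*x - 2; x^3*y*z - x^4 - x^2*z^2 - 2*x*y*z + 4*x^2 + z^2 - x - 2; x^3*y^3 - x^2*y^2*z - 2*x^3*y - 2*x*y^3 + x^2*z + y^2*z + 5*x*y - y - z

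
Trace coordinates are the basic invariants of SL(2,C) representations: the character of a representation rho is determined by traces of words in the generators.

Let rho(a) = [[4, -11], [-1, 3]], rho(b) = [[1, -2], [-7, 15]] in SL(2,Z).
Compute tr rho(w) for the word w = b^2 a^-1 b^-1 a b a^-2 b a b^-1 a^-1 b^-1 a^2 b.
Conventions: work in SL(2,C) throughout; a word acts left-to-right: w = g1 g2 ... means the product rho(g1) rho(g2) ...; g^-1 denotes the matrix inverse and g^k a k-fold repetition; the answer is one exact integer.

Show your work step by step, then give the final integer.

164761286533697

rho(b) = [[1, -2], [-7, 15]]
... * rho(b) = [[1, -2], [-7, 15]]  ->  [[15, -32], [-112, 239]]
... * rho(a^-1) = [[3, 11], [1, 4]]  ->  [[13, 37], [-97, -276]]
... * rho(b^-1) = [[15, 2], [7, 1]]  ->  [[454, 63], [-3387, -470]]
... * rho(a) = [[4, -11], [-1, 3]]  ->  [[1753, -4805], [-13078, 35847]]
... * rho(b) = [[1, -2], [-7, 15]]  ->  [[35388, -75581], [-264007, 563861]]
... * rho(a^-1) = [[3, 11], [1, 4]]  ->  [[30583, 86944], [-228160, -648633]]
... * rho(a^-1) = [[3, 11], [1, 4]]  ->  [[178693, 684189], [-1333113, -5104292]]
... * rho(b) = [[1, -2], [-7, 15]]  ->  [[-4610630, 9905449], [34396931, -73898154]]
... * rho(a) = [[4, -11], [-1, 3]]  ->  [[-28347969, 80433277], [211485878, -600060703]]
... * rho(b^-1) = [[15, 2], [7, 1]]  ->  [[137813404, 23737339], [-1028136751, -177088947]]
... * rho(a^-1) = [[3, 11], [1, 4]]  ->  [[437177551, 1610896800], [-3261499200, -12017860049]]
... * rho(b^-1) = [[15, 2], [7, 1]]  ->  [[17833940865, 2485251902], [-133047508343, -18540858449]]
... * rho(a) = [[4, -11], [-1, 3]]  ->  [[68850511558, -188717593809], [-513649174923, 1407900016426]]
... * rho(a) = [[4, -11], [-1, 3]]  ->  [[464119640041, -1323508408565], [-3462496716118, 9873840973431]]
... * rho(b) = [[1, -2], [-7, 15]]  ->  [[9728678499996, -20780865408557], [-72579383530135, 155032608033701]]
tr = 9728678499996 + 155032608033701 = 164761286533697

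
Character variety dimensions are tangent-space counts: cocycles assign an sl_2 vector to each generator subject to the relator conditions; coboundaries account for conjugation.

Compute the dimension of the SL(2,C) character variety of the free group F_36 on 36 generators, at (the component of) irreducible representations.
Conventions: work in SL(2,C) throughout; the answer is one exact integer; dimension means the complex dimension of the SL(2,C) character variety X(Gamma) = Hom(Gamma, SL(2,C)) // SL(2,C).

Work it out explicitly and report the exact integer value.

The free group F_36: 36 generators, no relators.
Z^1(Gamma, Ad rho) = (sl_2)^36: a cocycle is a free choice of one sl_2 vector per generator, so dim Z^1 = 3*36 = 108.
Irreducibility makes the coboundary map sl_2 -> Z^1 injective (trivial centralizer), so dim B^1 = 3.
dim H^1 = 108 - 3 = 105, which is dim X.

105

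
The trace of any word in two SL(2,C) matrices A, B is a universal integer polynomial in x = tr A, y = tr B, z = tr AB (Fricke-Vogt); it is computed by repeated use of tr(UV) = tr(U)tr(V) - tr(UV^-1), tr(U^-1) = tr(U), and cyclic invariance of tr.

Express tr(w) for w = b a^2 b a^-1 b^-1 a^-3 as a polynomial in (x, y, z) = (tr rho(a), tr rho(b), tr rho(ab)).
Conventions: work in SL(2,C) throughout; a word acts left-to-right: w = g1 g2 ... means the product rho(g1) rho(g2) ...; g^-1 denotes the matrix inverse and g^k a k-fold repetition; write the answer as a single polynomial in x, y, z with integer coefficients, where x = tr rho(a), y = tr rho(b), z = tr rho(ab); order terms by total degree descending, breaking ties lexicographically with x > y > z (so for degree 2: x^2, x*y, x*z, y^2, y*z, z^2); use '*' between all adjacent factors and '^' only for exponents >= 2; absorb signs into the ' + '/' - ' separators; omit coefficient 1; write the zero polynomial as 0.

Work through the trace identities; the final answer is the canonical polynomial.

x^4*y*z^2 - x^5*z - 2*x^3*y^2*z - x^3*z^3 + x^4*y + x^2*y^3 + 5*x^3*z + 2*x*y^2*z + x*z^3 - 4*x^2*y - y^3 - y*z^2 - 5*x*z + 3*y

next, tr(a^-1 b) = tr(b) * tr(a) - tr(b a) = x*y - z
tr(a b a) = tr(a) * tr(b a) - tr(b) = x*z - y
tr(a^2 b a) = tr(a) * tr(a b a) - tr(a b) = x^2*z - x*y - z
and tr(b a b a) = tr(b a) * tr(b a) - tr(1)   [split at repeated b] = z^2 - 2
tr(b a b) = tr(b) * tr(a b) - tr(a) = y*z - x
tr(b a^2 b a) = tr(a) * tr(b a b a) - tr(b a b) = x*z^2 - y*z - x
tr(a^2) = tr(a) * tr(a) - tr(1) = x^2 - 2
and tr(b a^2 b) = tr(b) * tr(a^2 b) - tr(a^2) = x*y*z - x^2 - y^2 + 2
tr(a b a^2 b a) = tr(a) * tr(b a^2 b a) - tr(b a^2 b) = x^2*z^2 - 2*x*y*z + y^2 - 2
tr(b a b a b a) = tr(a b a b) * tr(a b) - tr(b a)   [split at repeated a] = z^3 - 3*z
tr(b a b a b) = tr(b) * tr(a b a b) - tr(a b a) = y*z^2 - x*z - y
tr(a b a^2 b a b) = tr(a) * tr(b a b a b a) - tr(b a b a b) = x*z^3 - y*z^2 - 2*x*z + y
tr(b a^2 b a b^-1 a) = tr(a b a^2 b a) * tr(b) - tr(a b a^2 b a b) = x^2*y*z^2 - 2*x*y^2*z - x*z^3 + y^3 + y*z^2 + 2*x*z - 3*y
next, tr(b a^2 b a b^-1 a^-1) = tr(b a^2 b a b^-1) * tr(a) - tr(b a^2 b a b^-1 a) = -x^2*y*z^2 + x^3*z + 2*x*y^2*z + x*z^3 - x^2*y - y^3 - y*z^2 - 3*x*z + 3*y
tr(a^-2 b a^2 b a b^-1) = tr(b a^2 b a b^-1 a^-1) * tr(a) - tr(b a^2 b a b^-1) = -x^3*y*z^2 + x^4*z + 2*x^2*y^2*z + x^2*z^3 - x^3*y - x*y^3 - x*y*z^2 - 4*x^2*z + 4*x*y + z
tr(b^-1 a^-3 b a^2 b a) = tr(a^-2 b a^2 b a b^-1) * tr(a) - tr(a^-2 b a^2 b a b^-1 a) = -x^4*y*z^2 + x^5*z + 2*x^3*y^2*z + x^3*z^3 - x^4*y - x^2*y^3 - 5*x^3*z - 2*x*y^2*z - x*z^3 + 5*x^2*y + y^3 + y*z^2 + 4*x*z - 3*y
and tr(b a^2 b a^-1 b^-1 a^-3) = tr(b^-1 a^-3 b a^2 b) * tr(a) - tr(b^-1 a^-3 b a^2 b a) = x^4*y*z^2 - x^5*z - 2*x^3*y^2*z - x^3*z^3 + x^4*y + x^2*y^3 + 5*x^3*z + 2*x*y^2*z + x*z^3 - 4*x^2*y - y^3 - y*z^2 - 5*x*z + 3*y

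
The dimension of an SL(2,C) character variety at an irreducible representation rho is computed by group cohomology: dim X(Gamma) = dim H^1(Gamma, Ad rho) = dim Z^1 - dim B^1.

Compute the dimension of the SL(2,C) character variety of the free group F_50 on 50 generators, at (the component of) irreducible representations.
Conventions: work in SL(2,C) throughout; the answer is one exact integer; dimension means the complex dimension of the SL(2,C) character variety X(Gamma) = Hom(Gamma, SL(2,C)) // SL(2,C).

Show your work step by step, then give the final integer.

The free group F_50: 50 generators, no relators.
Z^1(Gamma, Ad rho) = (sl_2)^50: a cocycle is a free choice of one sl_2 vector per generator, so dim Z^1 = 3*50 = 150.
At an irreducible rho the centralizer of the image in sl_2 is 0, so the coboundary map sl_2 -> Z^1 is injective: dim B^1 = 3.
Therefore dim X = 150 - 3 = 147.

147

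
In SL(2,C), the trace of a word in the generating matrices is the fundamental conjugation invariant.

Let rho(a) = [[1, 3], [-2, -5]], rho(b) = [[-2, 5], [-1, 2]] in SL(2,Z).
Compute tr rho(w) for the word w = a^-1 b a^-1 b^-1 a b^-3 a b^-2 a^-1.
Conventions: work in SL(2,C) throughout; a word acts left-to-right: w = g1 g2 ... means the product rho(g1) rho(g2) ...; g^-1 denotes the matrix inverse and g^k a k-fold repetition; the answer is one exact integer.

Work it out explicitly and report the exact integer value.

-15950

rho(a^-1) = [[-5, -3], [2, 1]]
... * rho(b) = [[-2, 5], [-1, 2]]  ->  [[13, -31], [-5, 12]]
... * rho(a^-1) = [[-5, -3], [2, 1]]  ->  [[-127, -70], [49, 27]]
... * rho(b^-1) = [[2, -5], [1, -2]]  ->  [[-324, 775], [125, -299]]
... * rho(a) = [[1, 3], [-2, -5]]  ->  [[-1874, -4847], [723, 1870]]
... * rho(b^-1) = [[2, -5], [1, -2]]  ->  [[-8595, 19064], [3316, -7355]]
... * rho(b^-1) = [[2, -5], [1, -2]]  ->  [[1874, 4847], [-723, -1870]]
... * rho(b^-1) = [[2, -5], [1, -2]]  ->  [[8595, -19064], [-3316, 7355]]
... * rho(a) = [[1, 3], [-2, -5]]  ->  [[46723, 121105], [-18026, -46723]]
... * rho(b^-1) = [[2, -5], [1, -2]]  ->  [[214551, -475825], [-82775, 183576]]
... * rho(b^-1) = [[2, -5], [1, -2]]  ->  [[-46723, -121105], [18026, 46723]]
... * rho(a^-1) = [[-5, -3], [2, 1]]  ->  [[-8595, 19064], [3316, -7355]]
tr = -8595 + -7355 = -15950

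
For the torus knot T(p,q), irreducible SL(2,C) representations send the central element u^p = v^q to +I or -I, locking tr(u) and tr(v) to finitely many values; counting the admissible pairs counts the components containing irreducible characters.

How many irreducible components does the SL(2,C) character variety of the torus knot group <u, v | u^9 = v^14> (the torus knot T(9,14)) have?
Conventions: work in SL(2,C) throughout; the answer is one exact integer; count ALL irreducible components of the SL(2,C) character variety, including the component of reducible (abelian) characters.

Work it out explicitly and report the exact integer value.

In the torus knot group T(9,14), u^9 = v^14 is central, so an irreducible representation sends it to +I or -I (Schur).
On an irreducible component, tr(u) is locked at 2*cos(pi*alpha/9) for some alpha in 1..8, and tr(v) at 2*cos(pi*beta/14) for some beta in 1..13.
The two central values (-1)^alpha I and (-1)^beta I must be the same matrix, so alpha and beta share a parity.
Counting: 4 odd alphas x 7 odd betas + 4 even alphas x 6 even betas = 28 + 24 = 52.
That is 52 components of irreducible characters, and with the reducible (abelian) component the total is 53.

53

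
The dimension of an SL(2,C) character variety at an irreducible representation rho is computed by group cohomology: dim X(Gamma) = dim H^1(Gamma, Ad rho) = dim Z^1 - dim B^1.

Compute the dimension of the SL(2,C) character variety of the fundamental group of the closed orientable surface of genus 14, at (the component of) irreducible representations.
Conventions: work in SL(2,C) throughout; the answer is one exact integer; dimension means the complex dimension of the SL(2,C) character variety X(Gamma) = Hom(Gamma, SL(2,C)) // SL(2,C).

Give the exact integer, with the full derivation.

78

pi_1 of the closed genus-14 surface has 28 generators bound by the single product-of-commutators relator.
A cocycle assigns one sl_2 vector per generator subject to the relator condition d_2(z) = 0: dim of the unconstrained space is 3*2g = 84.
At an irreducible rho, H^2 = coker(d_2) vanishes (Poincare duality: H^2 is dual to H^0 = invariants = 0), so d_2 is surjective onto sl_2 and dim Z^1 = 84 - 3 = 81.
dim B^1 = 3 (coboundaries, injective at irreducible rho).
Hence dim X = 81 - 3 = 78.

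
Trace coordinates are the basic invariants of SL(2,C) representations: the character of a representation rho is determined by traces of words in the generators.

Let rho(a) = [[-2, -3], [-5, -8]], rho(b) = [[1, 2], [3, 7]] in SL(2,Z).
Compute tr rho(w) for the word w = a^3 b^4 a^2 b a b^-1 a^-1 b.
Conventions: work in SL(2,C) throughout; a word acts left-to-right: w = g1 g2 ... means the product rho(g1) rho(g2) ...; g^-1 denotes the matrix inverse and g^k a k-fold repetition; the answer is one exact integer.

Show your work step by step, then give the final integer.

196302494150

rho(a) = [[-2, -3], [-5, -8]]
... * rho(a) = [[-2, -3], [-5, -8]]  ->  [[19, 30], [50, 79]]
... * rho(a) = [[-2, -3], [-5, -8]]  ->  [[-188, -297], [-495, -782]]
... * rho(b) = [[1, 2], [3, 7]]  ->  [[-1079, -2455], [-2841, -6464]]
... * rho(b) = [[1, 2], [3, 7]]  ->  [[-8444, -19343], [-22233, -50930]]
... * rho(b) = [[1, 2], [3, 7]]  ->  [[-66473, -152289], [-175023, -400976]]
... * rho(b) = [[1, 2], [3, 7]]  ->  [[-523340, -1198969], [-1377951, -3156878]]
... * rho(a) = [[-2, -3], [-5, -8]]  ->  [[7041525, 11161772], [18540292, 29388877]]
... * rho(a) = [[-2, -3], [-5, -8]]  ->  [[-69891910, -110418751], [-184024969, -290731892]]
... * rho(b) = [[1, 2], [3, 7]]  ->  [[-401148163, -912715077], [-1056220645, -2403173182]]
... * rho(a) = [[-2, -3], [-5, -8]]  ->  [[5365871711, 8505165105], [14128307200, 22394047391]]
... * rho(b^-1) = [[7, -2], [-3, 1]]  ->  [[12045606662, -2226578317], [31716008227, -5862567009]]
... * rho(a^-1) = [[-8, 3], [5, -2]]  ->  [[-107497744881, 40589976620], [-283040900861, 106873158699]]
... * rho(b) = [[1, 2], [3, 7]]  ->  [[14272184979, 69134346578], [37578575236, 182030309171]]
tr = 14272184979 + 182030309171 = 196302494150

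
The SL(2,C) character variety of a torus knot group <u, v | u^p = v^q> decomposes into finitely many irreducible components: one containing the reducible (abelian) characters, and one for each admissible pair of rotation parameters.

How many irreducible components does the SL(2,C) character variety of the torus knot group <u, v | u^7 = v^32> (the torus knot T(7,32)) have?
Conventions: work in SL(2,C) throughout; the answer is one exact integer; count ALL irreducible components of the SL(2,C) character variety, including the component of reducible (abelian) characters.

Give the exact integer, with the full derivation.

For T(7,32): irreducibility forces the central element u^7 = v^32 to one of +I, -I.
This locks tr(u) to 2*cos(pi*alpha/7), alpha in 1..6, and tr(v) to 2*cos(pi*beta/32), beta in 1..31, on each component of irreducible characters.
The two central values (-1)^alpha I and (-1)^beta I must be the same matrix, so alpha and beta share a parity.
count pairs: odd alpha (3 choices) x odd beta (16), plus even alpha (3) x even beta (15): 3*16 + 3*15 = 93.
Total: 93 irreducible-character components + 1 reducible (abelian) component = 94.

94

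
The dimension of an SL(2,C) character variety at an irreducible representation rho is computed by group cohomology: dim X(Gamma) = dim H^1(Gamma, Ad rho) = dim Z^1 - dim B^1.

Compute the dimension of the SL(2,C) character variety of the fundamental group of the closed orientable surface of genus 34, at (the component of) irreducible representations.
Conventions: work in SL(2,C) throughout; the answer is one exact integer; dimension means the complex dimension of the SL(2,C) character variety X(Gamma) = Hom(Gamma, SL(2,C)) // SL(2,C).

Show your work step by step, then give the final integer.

198

pi_1 of the closed genus-34 surface has 68 generators bound by the single product-of-commutators relator.
Before the relator condition, cocycle space has dim 3*68 = 204.
H^2 = coker(d_2) is dual to H^0 = 0 at irreducible rho (Poincare duality), so d_2 is onto: dim Z^1 = 201.
dim B^1 = 3 (coboundaries, injective at irreducible rho).
dim H^1 = 201 - 3 = 198 = dim X.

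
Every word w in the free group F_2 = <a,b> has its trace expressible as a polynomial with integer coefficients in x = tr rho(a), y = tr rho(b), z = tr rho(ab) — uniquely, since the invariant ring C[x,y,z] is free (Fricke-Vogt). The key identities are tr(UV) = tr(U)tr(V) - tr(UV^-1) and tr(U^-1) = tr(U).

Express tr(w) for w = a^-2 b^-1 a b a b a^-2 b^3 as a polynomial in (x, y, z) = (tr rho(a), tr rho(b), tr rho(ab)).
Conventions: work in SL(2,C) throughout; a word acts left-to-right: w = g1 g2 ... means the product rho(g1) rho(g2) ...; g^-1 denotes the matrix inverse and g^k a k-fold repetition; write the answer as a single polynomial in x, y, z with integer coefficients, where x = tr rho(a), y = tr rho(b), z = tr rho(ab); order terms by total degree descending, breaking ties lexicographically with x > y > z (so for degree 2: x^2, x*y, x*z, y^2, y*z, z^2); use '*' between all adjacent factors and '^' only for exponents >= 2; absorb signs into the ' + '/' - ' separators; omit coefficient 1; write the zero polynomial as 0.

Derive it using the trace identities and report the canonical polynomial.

-x^4*y^4*z^2 + x^5*y^3*z + x^3*y^5*z + 2*x^3*y^3*z^3 + x^4*y^2*z^2 - x^2*y^2*z^4 - 2*x^5*y*z - 7*x^3*y^3*z - 3*x^3*y*z^3 - x*y^5*z - x*y^3*z^3 + x^4*z^2 + x^2*y^4 + 2*x^2*y^2*z^2 + x^2*z^4 + 11*x^3*y*z + 5*x*y^3*z + 3*x*y*z^3 - 2*x^2*y^2 - 4*x^2*z^2 + y^2*z^2 - 9*x*y*z - y^2 - z^2 + 2

apply: tr(b a b) = tr(b)*tr(a b) - tr(a) = y*z - x
use: tr(b a b^2) = tr(b)*tr(b a b) - tr(b a) = y^2*z - x*y - z
tr(b a b^3) = tr(b)*tr(b a b^2) - tr(b a b) = y^3*z - x*y^2 - 2*y*z + x
tr(b a b^4) = tr(b)*tr(b a b^3) - tr(b a b^2) = y^4*z - x*y^3 - 3*y^2*z + 2*x*y + z
tr(a b a b) = tr(b a)*tr(b a) - tr(1)   [split at repeated b] = z^2 - 2
apply: tr(a b a) = tr(a)*tr(b a) - tr(b) = x*z - y
tr(b a b a b) = tr(b)*tr(a b a b) - tr(a b a) = y*z^2 - x*z - y
use: tr(b a b a b^2) = tr(b)*tr(b a b a b) - tr(b a b a) = y^2*z^2 - x*y*z - y^2 - z^2 + 2
apply: tr(b a b^4 a) = tr(b)*tr(b a b a b^2) - tr(b a b a b) = y^3*z^2 - x*y^2*z - y^3 - 2*y*z^2 + x*z + 3*y
apply: tr(b^3 a^-1 b a b) = tr(b a b^4)*tr(a) - tr(b a b^4 a) = x*y^4*z - x^2*y^3 - y^3*z^2 - 2*x*y^2*z + 2*x^2*y + y^3 + 2*y*z^2 - 3*y
use: tr(a b a b a b) = tr(b a b a)*tr(b a) - tr(a b)   [split at repeated b] = z^3 - 3*z
tr(a b a b a) = tr(a)*tr(b a b a) - tr(b a b) = x*z^2 - y*z - x
tr(b a b a b a b) = tr(b)*tr(a b a b a b) - tr(a b a b a) = y*z^3 - x*z^2 - 2*y*z + x
tr(b a b a b^3 a) = tr(b)*tr(b a b a b a b) - tr(b a b a b a) = y^2*z^3 - x*y*z^2 - 2*y^2*z - z^3 + x*y + 3*z
use: tr(b^3 a^-1 b a b a) = tr(b a b a b^3)*tr(a) - tr(b a b a b^3 a) = x*y^3*z^2 - x^2*y^2*z - y^2*z^3 - x*y^3 - x*y*z^2 + x^2*z + 2*y^2*z + z^3 + 2*x*y - 3*z
tr(a^-1 b^3 a^-1 b a b) = tr(b^3 a^-1 b a b)*tr(a) - tr(b^3 a^-1 b a b a) = x^2*y^4*z - x^3*y^3 - 2*x*y^3*z^2 - x^2*y^2*z + y^2*z^3 + 2*x^3*y + 2*x*y^3 + 3*x*y*z^2 - x^2*z - 2*y^2*z - z^3 - 5*x*y + 3*z
tr(b a b a^-2 b^3 a^-1) = tr(a^-1 b^3 a^-1 b a b)*tr(a) - tr(a^-1 b^3 a^-1 b a b a) = x^3*y^4*z - x^4*y^3 - 2*x^2*y^3*z^2 - x^3*y^2*z - x*y^4*z + x*y^2*z^3 + 2*x^4*y + 3*x^2*y^3 + 3*x^2*y*z^2 + y^3*z^2 - x^3*z - x*z^3 - 7*x^2*y - y^3 - 2*y*z^2 + 3*x*z + 3*y
tr(b^4 a b a b) = tr(b)*tr(a b a b^4) - tr(a b a b^3) = y^4*z^2 - x*y^3*z - y^4 - 3*y^2*z^2 + 2*x*y*z + 4*y^2 + z^2 - 2
use: tr(b^4 a b a b a) = tr(b)*tr(b^2 a b a b a b) - tr(b^2 a b a b a) = y^3*z^3 - x*y^2*z^2 - 2*y^3*z - 2*y*z^3 + x*y^2 + x*z^2 + 5*y*z - x
tr(b a b a b a^-1 b^3) = tr(b^4 a b a b)*tr(a) - tr(b^4 a b a b a) = x*y^4*z^2 - x^2*y^3*z - y^3*z^3 - x*y^4 - 2*x*y^2*z^2 + 2*x^2*y*z + 2*y^3*z + 2*y*z^3 + 3*x*y^2 - 5*y*z - x
tr(a b a b a b a b) = tr(a b)*tr(a b a b a b) - tr(a^-1 b^-1 a^-1 b^-1)   [split at repeated a] = z^4 - 4*z^2 + 2
tr(a b a b a b a) = tr(a)*tr(b a b a b a) - tr(b a b a b) = x*z^3 - y*z^2 - 2*x*z + y
use: tr(b a b a b a b a b) = tr(b)*tr(a b a b a b a b) - tr(a b a b a b a) = y*z^4 - x*z^3 - 3*y*z^2 + 2*x*z + y
tr(b^3 a b a b a b a) = tr(b)*tr(b a b a b a b a b) - tr(b a b a b a b a) = y^2*z^4 - x*y*z^3 - 3*y^2*z^2 - z^4 + 2*x*y*z + y^2 + 4*z^2 - 2
apply: tr(b a b a b a^-1 b^3 a) = tr(b^3 a b a b a b)*tr(a) - tr(b^3 a b a b a b a) = x*y^3*z^3 - x^2*y^2*z^2 - y^2*z^4 - 2*x*y^3*z - x*y*z^3 + x^2*y^2 + x^2*z^2 + 3*y^2*z^2 + z^4 + 3*x*y*z - x^2 - y^2 - 4*z^2 + 2
tr(a^-1 b a b a b a^-1 b^3) = tr(b a b a b a^-1 b^3)*tr(a) - tr(b a b a b a^-1 b^3 a) = x^2*y^4*z^2 - x^3*y^3*z - 2*x*y^3*z^3 - x^2*y^4 - x^2*y^2*z^2 + y^2*z^4 + 2*x^3*y*z + 4*x*y^3*z + 3*x*y*z^3 + 2*x^2*y^2 - x^2*z^2 - 3*y^2*z^2 - z^4 - 8*x*y*z + y^2 + 4*z^2 - 2
tr(b^3 a^-2 b a b a b a^-1) = tr(a^-1 b a b a b a^-1 b^3)*tr(a) - tr(a^-1 b a b a b a^-1 b^3 a) = x^3*y^4*z^2 - x^4*y^3*z - 2*x^2*y^3*z^3 - x^3*y^4 - x^3*y^2*z^2 - x*y^4*z^2 + x*y^2*z^4 + 2*x^4*y*z + 5*x^2*y^3*z + 3*x^2*y*z^3 + y^3*z^3 + 2*x^3*y^2 - x^3*z^2 + x*y^4 - x*y^2*z^2 - x*z^4 - 10*x^2*y*z - 2*y^3*z - 2*y*z^3 - 2*x*y^2 + 4*x*z^2 + 5*y*z - x
apply: tr(a^-1 b a b a b^4) = tr(b a b a b^4)*tr(a) - tr(b a b a b^4 a) = x*y^4*z^2 - x^2*y^3*z - y^3*z^3 - x*y^4 - 2*x*y^2*z^2 + 2*x^2*y*z + 2*y^3*z + 2*y*z^3 + 3*x*y^2 - 5*y*z - x
tr(b^3 a^-2 b a b a b) = tr(a^-1 b a b a b^4)*tr(a) - tr(a^-1 b a b a b^4 a) = x^2*y^4*z^2 - x^3*y^3*z - x*y^3*z^3 - x^2*y^4 - 2*x^2*y^2*z^2 - y^4*z^2 + 2*x^3*y*z + 3*x*y^3*z + 2*x*y*z^3 + 3*x^2*y^2 + y^4 + 3*y^2*z^2 - 7*x*y*z - x^2 - 4*y^2 - z^2 + 2
apply: tr(a b a b a^-2 b^3 a^-2 b) = tr(b^3 a^-2 b a b a b a^-1)*tr(a) - tr(b^3 a^-2 b a b a b) = x^4*y^4*z^2 - x^5*y^3*z - 2*x^3*y^3*z^3 - x^4*y^4 - x^4*y^2*z^2 - 2*x^2*y^4*z^2 + x^2*y^2*z^4 + 2*x^5*y*z + 6*x^3*y^3*z + 3*x^3*y*z^3 + 2*x*y^3*z^3 + 2*x^4*y^2 - x^4*z^2 + 2*x^2*y^4 + x^2*y^2*z^2 - x^2*z^4 + y^4*z^2 - 12*x^3*y*z - 5*x*y^3*z - 4*x*y*z^3 - 5*x^2*y^2 + 4*x^2*z^2 - y^4 - 3*y^2*z^2 + 12*x*y*z + 4*y^2 + z^2 - 2
tr(a^-2 b^-1 a b a b a^-2 b^3) = tr(a b a b a^-2 b^3 a^-2)*tr(b) - tr(a b a b a^-2 b^3 a^-2 b) = -x^4*y^4*z^2 + x^5*y^3*z + x^3*y^5*z + 2*x^3*y^3*z^3 + x^4*y^2*z^2 - x^2*y^2*z^4 - 2*x^5*y*z - 7*x^3*y^3*z - 3*x^3*y*z^3 - x*y^5*z - x*y^3*z^3 + x^4*z^2 + x^2*y^4 + 2*x^2*y^2*z^2 + x^2*z^4 + 11*x^3*y*z + 5*x*y^3*z + 3*x*y*z^3 - 2*x^2*y^2 - 4*x^2*z^2 + y^2*z^2 - 9*x*y*z - y^2 - z^2 + 2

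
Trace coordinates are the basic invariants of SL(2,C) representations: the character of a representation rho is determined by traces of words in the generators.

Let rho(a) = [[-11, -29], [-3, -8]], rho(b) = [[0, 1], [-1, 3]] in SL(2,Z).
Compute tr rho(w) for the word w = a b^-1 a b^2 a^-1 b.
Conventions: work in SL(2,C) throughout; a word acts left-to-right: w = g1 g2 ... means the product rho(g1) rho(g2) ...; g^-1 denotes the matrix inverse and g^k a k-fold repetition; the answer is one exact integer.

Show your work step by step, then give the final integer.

85693

rho(a) = [[-11, -29], [-3, -8]]
... * rho(b^-1) = [[3, -1], [1, 0]]  ->  [[-62, 11], [-17, 3]]
... * rho(a) = [[-11, -29], [-3, -8]]  ->  [[649, 1710], [178, 469]]
... * rho(b) = [[0, 1], [-1, 3]]  ->  [[-1710, 5779], [-469, 1585]]
... * rho(b) = [[0, 1], [-1, 3]]  ->  [[-5779, 15627], [-1585, 4286]]
... * rho(a^-1) = [[-8, 29], [3, -11]]  ->  [[93113, -339488], [25538, -93111]]
... * rho(b) = [[0, 1], [-1, 3]]  ->  [[339488, -925351], [93111, -253795]]
tr = 339488 + -253795 = 85693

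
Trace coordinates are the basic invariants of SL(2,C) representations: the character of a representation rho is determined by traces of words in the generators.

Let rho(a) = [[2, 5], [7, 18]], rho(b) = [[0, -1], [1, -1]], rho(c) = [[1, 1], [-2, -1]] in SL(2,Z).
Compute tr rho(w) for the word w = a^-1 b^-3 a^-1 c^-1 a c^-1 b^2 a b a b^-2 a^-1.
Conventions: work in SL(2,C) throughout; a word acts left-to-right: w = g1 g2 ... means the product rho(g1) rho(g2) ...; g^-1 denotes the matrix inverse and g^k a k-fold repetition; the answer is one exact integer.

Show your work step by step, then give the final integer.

rho(a^-1) = [[18, -5], [-7, 2]]
... * rho(b^-1) = [[-1, 1], [-1, 0]]  ->  [[-13, 18], [5, -7]]
... * rho(b^-1) = [[-1, 1], [-1, 0]]  ->  [[-5, -13], [2, 5]]
... * rho(b^-1) = [[-1, 1], [-1, 0]]  ->  [[18, -5], [-7, 2]]
... * rho(a^-1) = [[18, -5], [-7, 2]]  ->  [[359, -100], [-140, 39]]
... * rho(c^-1) = [[-1, -1], [2, 1]]  ->  [[-559, -459], [218, 179]]
... * rho(a) = [[2, 5], [7, 18]]  ->  [[-4331, -11057], [1689, 4312]]
... * rho(c^-1) = [[-1, -1], [2, 1]]  ->  [[-17783, -6726], [6935, 2623]]
... * rho(b) = [[0, -1], [1, -1]]  ->  [[-6726, 24509], [2623, -9558]]
... * rho(b) = [[0, -1], [1, -1]]  ->  [[24509, -17783], [-9558, 6935]]
... * rho(a) = [[2, 5], [7, 18]]  ->  [[-75463, -197549], [29429, 77040]]
... * rho(b) = [[0, -1], [1, -1]]  ->  [[-197549, 273012], [77040, -106469]]
... * rho(a) = [[2, 5], [7, 18]]  ->  [[1515986, 3926471], [-591203, -1531242]]
... * rho(b^-1) = [[-1, 1], [-1, 0]]  ->  [[-5442457, 1515986], [2122445, -591203]]
... * rho(b^-1) = [[-1, 1], [-1, 0]]  ->  [[3926471, -5442457], [-1531242, 2122445]]
... * rho(a^-1) = [[18, -5], [-7, 2]]  ->  [[108773677, -30517269], [-42419471, 11901100]]
tr = 108773677 + 11901100 = 120674777

120674777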